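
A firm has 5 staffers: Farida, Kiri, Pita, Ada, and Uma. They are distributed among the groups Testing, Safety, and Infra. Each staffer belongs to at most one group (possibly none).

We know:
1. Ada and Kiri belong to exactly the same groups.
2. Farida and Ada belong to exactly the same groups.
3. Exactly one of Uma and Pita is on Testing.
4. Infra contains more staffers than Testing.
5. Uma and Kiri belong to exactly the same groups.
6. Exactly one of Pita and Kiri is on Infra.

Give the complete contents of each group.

Testing = {Pita}; Safety = {}; Infra = {Ada, Farida, Kiri, Uma}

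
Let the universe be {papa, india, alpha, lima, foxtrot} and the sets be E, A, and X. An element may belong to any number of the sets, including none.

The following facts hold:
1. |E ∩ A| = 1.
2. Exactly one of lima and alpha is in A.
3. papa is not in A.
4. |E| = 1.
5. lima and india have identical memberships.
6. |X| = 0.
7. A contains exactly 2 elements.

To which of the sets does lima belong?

lima: none

From (3): papa ∉ A.
(6): X already has 0, so the rest are out.
Suppose lima ∈ E: no assignment then satisfies all the clues, so lima ∉ E.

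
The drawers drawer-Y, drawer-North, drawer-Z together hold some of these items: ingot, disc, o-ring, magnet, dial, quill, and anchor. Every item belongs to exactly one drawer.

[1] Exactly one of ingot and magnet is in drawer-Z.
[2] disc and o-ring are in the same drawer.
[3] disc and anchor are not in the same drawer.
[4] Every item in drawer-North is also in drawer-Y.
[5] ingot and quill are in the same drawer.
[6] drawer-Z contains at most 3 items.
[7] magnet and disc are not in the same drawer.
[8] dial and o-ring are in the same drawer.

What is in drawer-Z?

drawer-Z = {anchor, magnet}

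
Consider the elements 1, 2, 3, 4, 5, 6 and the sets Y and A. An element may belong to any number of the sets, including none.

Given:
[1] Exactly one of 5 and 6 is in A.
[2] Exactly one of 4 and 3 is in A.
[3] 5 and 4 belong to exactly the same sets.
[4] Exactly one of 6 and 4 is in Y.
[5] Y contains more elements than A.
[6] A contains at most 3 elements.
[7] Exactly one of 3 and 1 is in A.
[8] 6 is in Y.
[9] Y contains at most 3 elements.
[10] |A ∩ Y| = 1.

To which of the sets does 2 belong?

2: Y

From (8): 6 ∈ Y.
(4) (exactly one): 4 ∉ Y.
(3): 5 matches 4: 5 ∉ Y.
Suppose 2 ∉ Y: no assignment then satisfies all the clues, so 2 ∈ Y.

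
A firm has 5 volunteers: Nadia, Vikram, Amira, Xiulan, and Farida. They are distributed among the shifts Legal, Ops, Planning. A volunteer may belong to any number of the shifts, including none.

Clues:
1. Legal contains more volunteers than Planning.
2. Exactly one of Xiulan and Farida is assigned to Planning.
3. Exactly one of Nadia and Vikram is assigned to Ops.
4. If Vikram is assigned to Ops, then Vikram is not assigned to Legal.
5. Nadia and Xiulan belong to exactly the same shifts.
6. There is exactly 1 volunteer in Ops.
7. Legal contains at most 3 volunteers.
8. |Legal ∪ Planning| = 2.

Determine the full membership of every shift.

Legal = {Amira, Farida}; Ops = {Vikram}; Planning = {Farida}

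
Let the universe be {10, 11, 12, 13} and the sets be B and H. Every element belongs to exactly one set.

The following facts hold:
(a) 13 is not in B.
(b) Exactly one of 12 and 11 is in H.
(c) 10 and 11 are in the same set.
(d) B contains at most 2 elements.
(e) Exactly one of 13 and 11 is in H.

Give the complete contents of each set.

From (a): 13 ∉ B.
Only one set left: 13 ∈ H.
(e) (exactly one): 11 ∉ H.
Only one set left: 11 ∈ B.
(b) (exactly one): 12 ∈ H.
(c): 10 matches 11: 10 ∈ B.

B = {10, 11}; H = {12, 13}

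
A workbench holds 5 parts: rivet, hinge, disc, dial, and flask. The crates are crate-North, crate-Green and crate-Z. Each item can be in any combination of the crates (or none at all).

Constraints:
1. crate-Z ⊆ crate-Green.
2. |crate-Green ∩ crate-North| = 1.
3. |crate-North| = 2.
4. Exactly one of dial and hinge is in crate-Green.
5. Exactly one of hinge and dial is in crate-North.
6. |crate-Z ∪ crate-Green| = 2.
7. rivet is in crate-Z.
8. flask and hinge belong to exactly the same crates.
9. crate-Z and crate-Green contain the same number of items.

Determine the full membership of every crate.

crate-North = {dial, disc}; crate-Green = {dial, rivet}; crate-Z = {dial, rivet}

From (7): rivet ∈ crate-Z.
(1) with rivet ∈ crate-Z: rivet ∈ crate-Green.
Suppose rivet ∈ crate-North: no assignment then satisfies all the clues, so rivet ∉ crate-North.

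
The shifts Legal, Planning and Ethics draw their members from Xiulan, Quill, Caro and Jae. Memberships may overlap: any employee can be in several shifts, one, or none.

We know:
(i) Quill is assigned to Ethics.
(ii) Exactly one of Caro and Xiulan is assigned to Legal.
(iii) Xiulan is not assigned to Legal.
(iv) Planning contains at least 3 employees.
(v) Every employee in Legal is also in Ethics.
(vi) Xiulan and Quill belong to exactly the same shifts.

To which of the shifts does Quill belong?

From (i): Quill ∈ Ethics.
From (iii): Xiulan ∉ Legal.
(ii) (exactly one): Caro ∈ Legal.
(v) with Caro ∈ Legal: Caro ∈ Ethics.
(vi): Quill matches Xiulan: Quill ∉ Legal.
(vi): Xiulan matches Quill: Xiulan ∈ Ethics.
Suppose Quill ∉ Planning: no assignment then satisfies all the clues, so Quill ∈ Planning.

Quill: Ethics, Planning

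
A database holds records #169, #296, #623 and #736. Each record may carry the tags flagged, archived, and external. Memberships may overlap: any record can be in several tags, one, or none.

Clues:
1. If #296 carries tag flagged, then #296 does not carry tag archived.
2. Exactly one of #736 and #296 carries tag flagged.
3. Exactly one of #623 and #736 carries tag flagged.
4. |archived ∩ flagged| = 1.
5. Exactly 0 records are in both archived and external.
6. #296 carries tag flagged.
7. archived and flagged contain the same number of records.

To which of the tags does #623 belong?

#623: archived, flagged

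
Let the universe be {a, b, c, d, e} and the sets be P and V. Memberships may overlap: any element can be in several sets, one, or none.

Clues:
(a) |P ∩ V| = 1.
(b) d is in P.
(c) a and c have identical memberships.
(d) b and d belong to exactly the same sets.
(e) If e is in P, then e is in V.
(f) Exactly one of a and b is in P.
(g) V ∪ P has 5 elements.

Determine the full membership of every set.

P = {b, d, e}; V = {a, c, e}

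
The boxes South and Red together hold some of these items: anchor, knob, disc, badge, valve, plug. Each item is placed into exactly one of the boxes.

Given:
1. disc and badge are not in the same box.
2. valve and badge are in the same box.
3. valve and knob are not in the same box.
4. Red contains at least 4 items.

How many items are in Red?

4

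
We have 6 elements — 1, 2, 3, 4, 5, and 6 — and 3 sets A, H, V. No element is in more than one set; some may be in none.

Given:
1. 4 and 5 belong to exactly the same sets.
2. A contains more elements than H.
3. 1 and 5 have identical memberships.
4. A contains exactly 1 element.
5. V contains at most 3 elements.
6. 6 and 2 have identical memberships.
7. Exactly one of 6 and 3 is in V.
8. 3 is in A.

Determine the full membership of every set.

A = {3}; H = {}; V = {2, 6}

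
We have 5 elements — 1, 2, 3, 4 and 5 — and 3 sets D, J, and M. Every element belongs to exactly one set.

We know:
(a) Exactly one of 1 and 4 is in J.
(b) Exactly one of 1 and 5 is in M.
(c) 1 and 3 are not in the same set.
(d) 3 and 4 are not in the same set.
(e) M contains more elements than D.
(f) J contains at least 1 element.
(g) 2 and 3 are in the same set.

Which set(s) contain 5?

5: M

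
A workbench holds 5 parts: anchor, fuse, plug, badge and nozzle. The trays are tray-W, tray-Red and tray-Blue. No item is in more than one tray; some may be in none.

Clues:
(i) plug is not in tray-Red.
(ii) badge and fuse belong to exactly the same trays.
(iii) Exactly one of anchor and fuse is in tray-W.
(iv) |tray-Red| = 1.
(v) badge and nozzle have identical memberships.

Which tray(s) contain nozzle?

nozzle: tray-W

From (i): plug ∉ tray-Red.
Suppose nozzle ∉ tray-W: no assignment then satisfies all the clues, so nozzle ∈ tray-W.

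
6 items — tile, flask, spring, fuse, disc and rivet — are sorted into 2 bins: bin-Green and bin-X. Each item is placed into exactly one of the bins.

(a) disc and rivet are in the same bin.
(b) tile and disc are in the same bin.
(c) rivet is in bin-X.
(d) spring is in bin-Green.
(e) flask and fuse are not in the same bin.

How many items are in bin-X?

4

From (c): rivet ∈ bin-X.
From (d): spring ∈ bin-Green.
(a): disc matches rivet: disc ∉ bin-Green.
(a): disc matches rivet: disc ∈ bin-X.
(b): tile matches disc: tile ∉ bin-Green.
(b): tile matches disc: tile ∈ bin-X.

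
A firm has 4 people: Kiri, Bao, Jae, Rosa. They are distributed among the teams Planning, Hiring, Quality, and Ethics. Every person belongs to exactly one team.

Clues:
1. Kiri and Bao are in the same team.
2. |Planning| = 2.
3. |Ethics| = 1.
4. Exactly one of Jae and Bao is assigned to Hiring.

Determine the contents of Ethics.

Ethics = {Rosa}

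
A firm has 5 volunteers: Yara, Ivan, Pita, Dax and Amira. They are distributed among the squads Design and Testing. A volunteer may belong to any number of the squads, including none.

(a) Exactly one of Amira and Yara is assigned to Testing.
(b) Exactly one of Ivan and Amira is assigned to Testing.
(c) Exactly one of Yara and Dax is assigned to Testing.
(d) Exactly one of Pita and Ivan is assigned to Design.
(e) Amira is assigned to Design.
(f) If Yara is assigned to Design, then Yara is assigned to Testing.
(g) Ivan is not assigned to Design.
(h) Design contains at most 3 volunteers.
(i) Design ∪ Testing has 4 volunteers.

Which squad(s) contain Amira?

From (e): Amira ∈ Design.
From (g): Ivan ∉ Design.
(d) (exactly one): Pita ∈ Design.
Suppose Amira ∈ Testing: no assignment then satisfies all the clues, so Amira ∉ Testing.

Amira: Design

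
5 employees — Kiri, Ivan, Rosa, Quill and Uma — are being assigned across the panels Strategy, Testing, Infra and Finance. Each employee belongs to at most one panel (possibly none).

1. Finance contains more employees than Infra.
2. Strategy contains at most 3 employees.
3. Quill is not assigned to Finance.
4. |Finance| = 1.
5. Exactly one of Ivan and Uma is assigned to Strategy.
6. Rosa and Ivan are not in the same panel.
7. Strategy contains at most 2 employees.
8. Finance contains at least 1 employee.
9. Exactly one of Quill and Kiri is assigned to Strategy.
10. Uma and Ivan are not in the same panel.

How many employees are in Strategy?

2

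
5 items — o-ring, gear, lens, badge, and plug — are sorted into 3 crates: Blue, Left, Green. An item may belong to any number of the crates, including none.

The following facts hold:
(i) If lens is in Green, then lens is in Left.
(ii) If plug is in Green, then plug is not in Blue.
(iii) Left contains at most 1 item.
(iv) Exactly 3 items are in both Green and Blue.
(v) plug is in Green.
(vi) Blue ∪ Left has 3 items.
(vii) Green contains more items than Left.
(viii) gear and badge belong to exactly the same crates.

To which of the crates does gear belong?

gear: Blue, Green

From (v): plug ∈ Green.
(ii): plug ∉ Blue.
Suppose gear ∉ Blue: no assignment then satisfies all the clues, so gear ∈ Blue.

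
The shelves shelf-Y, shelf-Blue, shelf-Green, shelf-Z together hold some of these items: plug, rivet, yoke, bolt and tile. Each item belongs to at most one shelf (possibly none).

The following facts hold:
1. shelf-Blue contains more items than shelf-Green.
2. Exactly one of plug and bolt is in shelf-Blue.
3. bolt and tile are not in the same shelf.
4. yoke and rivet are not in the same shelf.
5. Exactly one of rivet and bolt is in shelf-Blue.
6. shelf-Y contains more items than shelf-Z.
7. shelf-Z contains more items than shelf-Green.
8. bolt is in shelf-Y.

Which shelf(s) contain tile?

tile: shelf-Z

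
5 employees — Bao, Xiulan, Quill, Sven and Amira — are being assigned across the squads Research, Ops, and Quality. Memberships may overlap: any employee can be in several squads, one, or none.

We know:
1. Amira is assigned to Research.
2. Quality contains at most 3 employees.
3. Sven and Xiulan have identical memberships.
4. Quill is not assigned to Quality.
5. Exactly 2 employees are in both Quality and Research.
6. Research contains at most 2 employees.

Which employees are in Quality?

Quality = {Amira, Bao}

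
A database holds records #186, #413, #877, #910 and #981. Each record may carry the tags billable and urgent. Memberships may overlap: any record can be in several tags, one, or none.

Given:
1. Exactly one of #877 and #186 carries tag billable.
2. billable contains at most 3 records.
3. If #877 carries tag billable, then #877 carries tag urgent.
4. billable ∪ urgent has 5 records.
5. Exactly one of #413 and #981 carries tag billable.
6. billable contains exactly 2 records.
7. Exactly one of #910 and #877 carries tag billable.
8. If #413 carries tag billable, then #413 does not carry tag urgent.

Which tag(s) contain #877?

#877: billable, urgent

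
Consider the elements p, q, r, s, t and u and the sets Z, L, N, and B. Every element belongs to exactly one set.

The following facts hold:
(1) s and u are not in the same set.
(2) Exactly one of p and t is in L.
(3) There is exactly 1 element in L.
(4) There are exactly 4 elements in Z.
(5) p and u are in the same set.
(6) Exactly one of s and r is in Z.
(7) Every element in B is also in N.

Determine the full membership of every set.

Z = {p, q, r, u}; L = {t}; N = {s}; B = {}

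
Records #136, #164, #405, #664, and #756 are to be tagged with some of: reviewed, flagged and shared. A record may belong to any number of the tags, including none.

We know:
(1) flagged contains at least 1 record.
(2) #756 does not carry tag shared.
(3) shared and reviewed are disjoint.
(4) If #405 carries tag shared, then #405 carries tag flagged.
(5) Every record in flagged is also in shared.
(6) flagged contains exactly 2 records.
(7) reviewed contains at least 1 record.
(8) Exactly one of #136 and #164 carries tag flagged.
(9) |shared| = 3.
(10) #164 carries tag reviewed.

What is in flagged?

From (2): #756 ∉ shared.
From (10): #164 ∈ reviewed.
(3) (disjoint): #164 ∉ shared.
(5) contrapositive: #164 ∉ flagged.
(5) contrapositive: #756 ∉ flagged.
(8) (exactly one): #136 ∈ flagged.
(9): only 3 candidates remain for shared, so all are in.
(3) (disjoint): #136 ∉ reviewed.
(3) (disjoint): #405 ∉ reviewed.
(3) (disjoint): #664 ∉ reviewed.
(4): #405 ∈ flagged.
(6): flagged already has 2, so the rest are out.

flagged = {#136, #405}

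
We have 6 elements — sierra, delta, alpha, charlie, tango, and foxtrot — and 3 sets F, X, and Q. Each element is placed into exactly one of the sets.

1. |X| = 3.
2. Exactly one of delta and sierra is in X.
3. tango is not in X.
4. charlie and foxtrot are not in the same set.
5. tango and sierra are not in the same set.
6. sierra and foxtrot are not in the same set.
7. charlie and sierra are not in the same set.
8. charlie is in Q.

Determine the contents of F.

F = {sierra}

From (3): tango ∉ X.
From (8): charlie ∈ Q.
(4): foxtrot ∉ Q.
(7): sierra ∉ Q.
Suppose sierra ∉ F: no assignment then satisfies all the clues, so sierra ∈ F.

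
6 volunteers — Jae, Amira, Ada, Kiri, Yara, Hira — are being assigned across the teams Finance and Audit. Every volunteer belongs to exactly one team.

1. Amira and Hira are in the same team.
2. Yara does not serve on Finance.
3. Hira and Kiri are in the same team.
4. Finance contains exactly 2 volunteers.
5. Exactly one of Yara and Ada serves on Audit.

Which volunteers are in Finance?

Finance = {Ada, Jae}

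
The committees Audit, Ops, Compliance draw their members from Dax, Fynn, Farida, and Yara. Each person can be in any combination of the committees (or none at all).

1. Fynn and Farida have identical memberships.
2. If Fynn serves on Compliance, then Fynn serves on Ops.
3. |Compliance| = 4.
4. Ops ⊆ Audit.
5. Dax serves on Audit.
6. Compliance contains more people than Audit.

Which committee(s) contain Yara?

Yara: Compliance

From (5): Dax ∈ Audit.
(3): only 4 candidates remain for Compliance, so all are in.
(2): Fynn ∈ Ops.
(4) with Fynn ∈ Ops: Fynn ∈ Audit.
(1): Farida matches Fynn: Farida ∈ Audit.
(1): Farida matches Fynn: Farida ∈ Ops.
Suppose Yara ∈ Audit: no assignment then satisfies all the clues, so Yara ∉ Audit.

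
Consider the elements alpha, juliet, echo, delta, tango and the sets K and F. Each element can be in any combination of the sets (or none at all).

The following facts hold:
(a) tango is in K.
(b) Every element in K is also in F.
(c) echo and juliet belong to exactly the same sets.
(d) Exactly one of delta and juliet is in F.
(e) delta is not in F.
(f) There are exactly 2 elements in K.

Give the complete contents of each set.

K = {alpha, tango}; F = {alpha, echo, juliet, tango}

From (a): tango ∈ K.
From (e): delta ∉ F.
(b) contrapositive: delta ∉ K.
(b) with tango ∈ K: tango ∈ F.
(d) (exactly one): juliet ∈ F.
(c): echo matches juliet: echo ∈ F.
Suppose alpha ∉ K: no assignment then satisfies all the clues, so alpha ∈ K.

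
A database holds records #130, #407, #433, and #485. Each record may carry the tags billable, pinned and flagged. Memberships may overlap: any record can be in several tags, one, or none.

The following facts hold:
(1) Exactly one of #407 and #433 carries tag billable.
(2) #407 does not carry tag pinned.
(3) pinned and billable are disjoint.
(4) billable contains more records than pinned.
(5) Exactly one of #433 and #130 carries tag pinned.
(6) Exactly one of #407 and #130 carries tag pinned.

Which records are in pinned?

From (2): #407 ∉ pinned.
(6) (exactly one): #130 ∈ pinned.
(3) (disjoint): #130 ∉ billable.
(5) (exactly one): #433 ∉ pinned.
Suppose #485 ∈ pinned: no assignment then satisfies all the clues, so #485 ∉ pinned.

pinned = {#130}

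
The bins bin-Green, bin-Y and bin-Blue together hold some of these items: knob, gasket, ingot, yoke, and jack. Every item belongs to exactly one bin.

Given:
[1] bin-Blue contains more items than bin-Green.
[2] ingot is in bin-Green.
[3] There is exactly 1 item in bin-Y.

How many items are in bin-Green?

1

From (2): ingot ∈ bin-Green.
Suppose knob ∈ bin-Green: no assignment then satisfies all the clues, so knob ∉ bin-Green.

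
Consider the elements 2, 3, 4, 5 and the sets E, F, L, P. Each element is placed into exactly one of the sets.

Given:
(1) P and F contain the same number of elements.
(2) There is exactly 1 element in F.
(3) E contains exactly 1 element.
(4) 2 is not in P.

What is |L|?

1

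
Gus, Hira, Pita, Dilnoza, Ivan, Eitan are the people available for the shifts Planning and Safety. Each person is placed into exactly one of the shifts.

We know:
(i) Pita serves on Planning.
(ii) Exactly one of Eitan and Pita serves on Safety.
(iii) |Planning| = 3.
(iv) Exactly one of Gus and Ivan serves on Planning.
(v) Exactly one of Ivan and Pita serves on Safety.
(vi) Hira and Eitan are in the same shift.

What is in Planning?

Planning = {Dilnoza, Gus, Pita}

From (i): Pita ∈ Planning.
(ii) (exactly one): Eitan ∈ Safety.
(v) (exactly one): Ivan ∈ Safety.
(vi): Hira matches Eitan: Hira ∉ Planning.
(vi): Hira matches Eitan: Hira ∈ Safety.
(iii): only 3 candidates remain for Planning, so all are in.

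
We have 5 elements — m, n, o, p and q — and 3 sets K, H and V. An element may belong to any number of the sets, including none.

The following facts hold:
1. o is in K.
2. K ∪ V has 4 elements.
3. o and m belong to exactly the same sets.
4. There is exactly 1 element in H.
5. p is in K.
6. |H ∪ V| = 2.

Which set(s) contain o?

From (1): o ∈ K.
From (5): p ∈ K.
(3): m matches o: m ∈ K.
Suppose o ∈ H: no assignment then satisfies all the clues, so o ∉ H.

o: K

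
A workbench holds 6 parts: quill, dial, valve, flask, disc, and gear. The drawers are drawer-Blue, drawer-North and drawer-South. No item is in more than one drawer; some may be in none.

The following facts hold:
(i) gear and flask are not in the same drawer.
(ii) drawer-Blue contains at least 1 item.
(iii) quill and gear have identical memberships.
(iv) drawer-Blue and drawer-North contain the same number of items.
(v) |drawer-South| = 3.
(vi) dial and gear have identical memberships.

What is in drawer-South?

drawer-South = {dial, gear, quill}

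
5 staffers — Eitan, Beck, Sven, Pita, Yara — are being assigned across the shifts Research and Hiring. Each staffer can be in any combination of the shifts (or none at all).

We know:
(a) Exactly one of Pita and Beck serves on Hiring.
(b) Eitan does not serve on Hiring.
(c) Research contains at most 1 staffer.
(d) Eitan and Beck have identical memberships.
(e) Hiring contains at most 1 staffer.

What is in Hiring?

From (b): Eitan ∉ Hiring.
(d): Beck matches Eitan: Beck ∉ Hiring.
(a) (exactly one): Pita ∈ Hiring.
(e): Hiring already has 1, so the rest are out.

Hiring = {Pita}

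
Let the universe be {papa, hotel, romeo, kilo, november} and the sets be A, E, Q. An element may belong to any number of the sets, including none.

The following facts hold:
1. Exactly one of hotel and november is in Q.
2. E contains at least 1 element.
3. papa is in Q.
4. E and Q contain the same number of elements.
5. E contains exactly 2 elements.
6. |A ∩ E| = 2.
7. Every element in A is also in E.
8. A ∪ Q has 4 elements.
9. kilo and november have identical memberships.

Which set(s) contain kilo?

kilo: A, E

From (3): papa ∈ Q.
Suppose kilo ∉ A: no assignment then satisfies all the clues, so kilo ∈ A.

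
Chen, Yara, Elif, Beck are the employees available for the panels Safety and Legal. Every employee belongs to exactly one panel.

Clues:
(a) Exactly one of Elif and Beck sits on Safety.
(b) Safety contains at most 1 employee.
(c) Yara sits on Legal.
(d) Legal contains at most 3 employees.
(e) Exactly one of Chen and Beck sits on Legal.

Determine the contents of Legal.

Legal = {Chen, Elif, Yara}

From (c): Yara ∈ Legal.
Suppose Chen ∉ Legal: no assignment then satisfies all the clues, so Chen ∈ Legal.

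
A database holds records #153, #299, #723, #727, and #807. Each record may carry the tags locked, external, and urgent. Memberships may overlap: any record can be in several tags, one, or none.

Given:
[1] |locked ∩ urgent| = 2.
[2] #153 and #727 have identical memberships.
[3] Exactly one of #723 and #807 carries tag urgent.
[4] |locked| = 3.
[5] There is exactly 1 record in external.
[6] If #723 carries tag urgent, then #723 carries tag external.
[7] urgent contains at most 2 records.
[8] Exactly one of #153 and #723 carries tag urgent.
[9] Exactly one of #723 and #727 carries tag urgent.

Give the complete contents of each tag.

locked = {#299, #723, #807}; external = {#723}; urgent = {#299, #723}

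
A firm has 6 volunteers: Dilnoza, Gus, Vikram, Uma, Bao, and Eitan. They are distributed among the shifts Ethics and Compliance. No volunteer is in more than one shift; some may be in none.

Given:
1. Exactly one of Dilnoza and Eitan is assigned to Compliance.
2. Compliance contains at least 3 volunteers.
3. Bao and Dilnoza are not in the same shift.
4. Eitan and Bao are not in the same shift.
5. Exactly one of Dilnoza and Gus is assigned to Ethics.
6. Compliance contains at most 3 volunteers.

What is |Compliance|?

3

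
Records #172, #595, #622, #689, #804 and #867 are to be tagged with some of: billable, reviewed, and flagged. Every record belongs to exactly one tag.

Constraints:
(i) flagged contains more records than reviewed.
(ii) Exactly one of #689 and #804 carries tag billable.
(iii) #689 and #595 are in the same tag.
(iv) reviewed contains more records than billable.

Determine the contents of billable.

billable = {#804}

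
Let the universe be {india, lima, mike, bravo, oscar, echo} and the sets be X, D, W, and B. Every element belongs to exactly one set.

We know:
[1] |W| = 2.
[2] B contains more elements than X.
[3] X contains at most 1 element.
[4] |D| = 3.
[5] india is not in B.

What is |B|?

1

From (5): india ∉ B.
Suppose india ∈ X: no assignment then satisfies all the clues, so india ∉ X.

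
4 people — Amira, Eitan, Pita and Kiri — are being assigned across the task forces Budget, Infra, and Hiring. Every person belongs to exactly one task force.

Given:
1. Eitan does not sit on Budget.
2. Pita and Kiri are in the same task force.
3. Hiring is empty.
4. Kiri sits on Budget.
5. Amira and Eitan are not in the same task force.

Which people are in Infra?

From (1): Eitan ∉ Budget.
From (4): Kiri ∈ Budget.
(2): Pita matches Kiri: Pita ∈ Budget.
(3): Hiring already has 0, so the rest are out.
Only one task force left: Eitan ∈ Infra.
(5): Amira ∉ Infra.
Only one task force left: Amira ∈ Budget.

Infra = {Eitan}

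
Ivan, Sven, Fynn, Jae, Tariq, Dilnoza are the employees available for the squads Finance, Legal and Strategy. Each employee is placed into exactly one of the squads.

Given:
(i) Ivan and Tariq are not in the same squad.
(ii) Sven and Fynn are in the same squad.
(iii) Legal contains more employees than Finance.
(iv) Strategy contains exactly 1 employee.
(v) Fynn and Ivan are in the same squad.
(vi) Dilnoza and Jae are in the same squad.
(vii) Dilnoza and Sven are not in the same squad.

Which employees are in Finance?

Finance = {Dilnoza, Jae}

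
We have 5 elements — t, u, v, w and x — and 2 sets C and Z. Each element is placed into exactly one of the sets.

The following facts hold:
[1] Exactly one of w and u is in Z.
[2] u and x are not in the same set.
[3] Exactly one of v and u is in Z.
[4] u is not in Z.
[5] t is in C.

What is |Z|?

3

From (4): u ∉ Z.
From (5): t ∈ C.
(1) (exactly one): w ∈ Z.
(3) (exactly one): v ∈ Z.
Only one set left: u ∈ C.
(2): x ∉ C.
Only one set left: x ∈ Z.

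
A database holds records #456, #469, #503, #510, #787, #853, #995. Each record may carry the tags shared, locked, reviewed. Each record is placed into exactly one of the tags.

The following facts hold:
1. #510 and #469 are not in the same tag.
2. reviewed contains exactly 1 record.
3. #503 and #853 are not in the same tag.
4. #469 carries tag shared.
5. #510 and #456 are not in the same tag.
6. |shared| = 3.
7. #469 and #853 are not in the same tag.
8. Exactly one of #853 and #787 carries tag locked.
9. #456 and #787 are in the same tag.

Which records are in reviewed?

From (4): #469 ∈ shared.
(1): #510 ∉ shared.
(7): #853 ∉ shared.
Suppose #456 ∈ reviewed: no assignment then satisfies all the clues, so #456 ∉ reviewed.

reviewed = {#503}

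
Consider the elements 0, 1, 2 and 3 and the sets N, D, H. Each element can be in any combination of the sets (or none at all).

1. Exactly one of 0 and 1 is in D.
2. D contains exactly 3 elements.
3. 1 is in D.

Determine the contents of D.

D = {1, 2, 3}

From (3): 1 ∈ D.
(1) (exactly one): 0 ∉ D.
(2): only 3 candidates remain for D, so all are in.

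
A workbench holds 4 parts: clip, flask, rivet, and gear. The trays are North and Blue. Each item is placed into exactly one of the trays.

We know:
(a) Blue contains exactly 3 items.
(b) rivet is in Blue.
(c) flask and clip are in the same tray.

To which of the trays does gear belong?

gear: North

From (b): rivet ∈ Blue.
Suppose gear ∉ North: no assignment then satisfies all the clues, so gear ∈ North.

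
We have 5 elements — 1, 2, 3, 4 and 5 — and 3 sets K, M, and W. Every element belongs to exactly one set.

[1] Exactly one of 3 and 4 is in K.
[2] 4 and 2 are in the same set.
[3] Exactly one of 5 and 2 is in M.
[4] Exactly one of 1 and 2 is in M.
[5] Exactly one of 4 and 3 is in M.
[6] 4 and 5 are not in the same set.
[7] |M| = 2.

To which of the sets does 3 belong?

3: K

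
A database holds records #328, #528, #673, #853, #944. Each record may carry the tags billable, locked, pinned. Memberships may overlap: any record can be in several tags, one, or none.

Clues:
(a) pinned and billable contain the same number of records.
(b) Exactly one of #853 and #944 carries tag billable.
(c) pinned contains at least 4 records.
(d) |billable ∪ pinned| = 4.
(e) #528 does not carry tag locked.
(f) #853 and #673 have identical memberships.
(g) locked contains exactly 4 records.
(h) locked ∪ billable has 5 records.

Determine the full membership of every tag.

billable = {#328, #528, #673, #853}; locked = {#328, #673, #853, #944}; pinned = {#328, #528, #673, #853}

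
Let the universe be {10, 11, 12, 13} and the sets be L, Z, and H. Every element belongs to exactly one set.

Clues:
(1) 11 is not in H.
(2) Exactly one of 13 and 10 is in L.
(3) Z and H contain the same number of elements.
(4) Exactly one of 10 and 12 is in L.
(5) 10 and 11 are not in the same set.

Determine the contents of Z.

From (1): 11 ∉ H.
Suppose 10 ∈ Z: no assignment then satisfies all the clues, so 10 ∉ Z.

Z = {11}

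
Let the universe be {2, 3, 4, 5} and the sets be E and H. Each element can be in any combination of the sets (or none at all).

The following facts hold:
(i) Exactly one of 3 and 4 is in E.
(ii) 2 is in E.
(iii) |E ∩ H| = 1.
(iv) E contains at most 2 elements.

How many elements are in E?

2

From (ii): 2 ∈ E.
Suppose 5 ∈ E: no assignment then satisfies all the clues, so 5 ∉ E.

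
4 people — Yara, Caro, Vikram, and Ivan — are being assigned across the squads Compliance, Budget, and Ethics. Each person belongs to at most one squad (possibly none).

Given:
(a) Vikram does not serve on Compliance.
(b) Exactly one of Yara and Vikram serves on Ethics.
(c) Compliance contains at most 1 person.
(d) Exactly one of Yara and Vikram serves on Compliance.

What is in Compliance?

Compliance = {Yara}

From (a): Vikram ∉ Compliance.
(d) (exactly one): Yara ∈ Compliance.
(b) (exactly one): Vikram ∈ Ethics.
(c): Compliance already has 1, so the rest are out.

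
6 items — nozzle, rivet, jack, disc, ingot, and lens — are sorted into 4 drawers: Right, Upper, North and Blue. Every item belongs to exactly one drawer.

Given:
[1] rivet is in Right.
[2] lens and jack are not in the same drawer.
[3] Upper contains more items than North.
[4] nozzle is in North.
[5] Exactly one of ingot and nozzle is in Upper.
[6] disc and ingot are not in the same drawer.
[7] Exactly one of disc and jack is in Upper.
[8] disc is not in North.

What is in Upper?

From (1): rivet ∈ Right.
From (4): nozzle ∈ North.
From (8): disc ∉ North.
(5) (exactly one): ingot ∈ Upper.
(6): disc ∉ Upper.
(7) (exactly one): jack ∈ Upper.
(2): lens ∉ Upper.

Upper = {ingot, jack}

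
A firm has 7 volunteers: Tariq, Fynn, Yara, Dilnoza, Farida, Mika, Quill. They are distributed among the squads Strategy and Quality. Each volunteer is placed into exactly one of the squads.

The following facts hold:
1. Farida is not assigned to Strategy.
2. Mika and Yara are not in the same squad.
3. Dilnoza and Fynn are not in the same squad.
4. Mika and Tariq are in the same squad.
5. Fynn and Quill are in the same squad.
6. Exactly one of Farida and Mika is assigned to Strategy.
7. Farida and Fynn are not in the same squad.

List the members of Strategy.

From (1): Farida ∉ Strategy.
(6) (exactly one): Mika ∈ Strategy.
Only one squad left: Farida ∈ Quality.
(2): Yara ∉ Strategy.
(4): Tariq matches Mika: Tariq ∈ Strategy.
(7): Fynn ∉ Quality.
Only one squad left: Fynn ∈ Strategy.
Only one squad left: Yara ∈ Quality.
(3): Dilnoza ∉ Strategy.
(5): Quill matches Fynn: Quill ∈ Strategy.
Only one squad left: Dilnoza ∈ Quality.

Strategy = {Fynn, Mika, Quill, Tariq}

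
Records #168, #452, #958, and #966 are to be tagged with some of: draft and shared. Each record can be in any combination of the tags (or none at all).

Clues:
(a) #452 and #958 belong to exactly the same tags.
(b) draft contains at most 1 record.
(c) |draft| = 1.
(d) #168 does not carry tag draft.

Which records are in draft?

draft = {#966}

From (d): #168 ∉ draft.
Suppose #452 ∈ draft: no assignment then satisfies all the clues, so #452 ∉ draft.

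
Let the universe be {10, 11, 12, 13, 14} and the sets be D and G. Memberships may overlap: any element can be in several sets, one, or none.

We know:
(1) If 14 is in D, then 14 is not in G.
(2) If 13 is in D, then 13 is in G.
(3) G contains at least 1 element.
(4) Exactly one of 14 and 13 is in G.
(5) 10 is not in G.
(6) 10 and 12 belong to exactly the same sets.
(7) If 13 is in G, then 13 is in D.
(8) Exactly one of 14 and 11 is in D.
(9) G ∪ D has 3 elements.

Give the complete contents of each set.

D = {13, 14}; G = {11, 13}

From (5): 10 ∉ G.
(6): 12 matches 10: 12 ∉ G.
Suppose 10 ∈ D: no assignment then satisfies all the clues, so 10 ∉ D.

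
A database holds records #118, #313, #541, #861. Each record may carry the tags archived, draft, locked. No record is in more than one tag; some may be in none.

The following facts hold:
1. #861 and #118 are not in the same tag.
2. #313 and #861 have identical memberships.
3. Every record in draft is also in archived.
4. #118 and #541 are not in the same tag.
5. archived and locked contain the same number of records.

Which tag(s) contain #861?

#861: none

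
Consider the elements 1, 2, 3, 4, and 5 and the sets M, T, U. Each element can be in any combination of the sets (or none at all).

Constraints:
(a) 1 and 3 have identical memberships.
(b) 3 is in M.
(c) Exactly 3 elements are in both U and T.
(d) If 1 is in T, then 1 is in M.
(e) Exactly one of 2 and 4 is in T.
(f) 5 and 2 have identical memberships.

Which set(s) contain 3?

3: M, T, U

From (b): 3 ∈ M.
(a): 1 matches 3: 1 ∈ M.
Suppose 3 ∉ T: no assignment then satisfies all the clues, so 3 ∈ T.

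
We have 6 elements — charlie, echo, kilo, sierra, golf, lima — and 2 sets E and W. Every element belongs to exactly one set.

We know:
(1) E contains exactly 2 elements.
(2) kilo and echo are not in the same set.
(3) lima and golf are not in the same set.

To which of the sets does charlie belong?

charlie: W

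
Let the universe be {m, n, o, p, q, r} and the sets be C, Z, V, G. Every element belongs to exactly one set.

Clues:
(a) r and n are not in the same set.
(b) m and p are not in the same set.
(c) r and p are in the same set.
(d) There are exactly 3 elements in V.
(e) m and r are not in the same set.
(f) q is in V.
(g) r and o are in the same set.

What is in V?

From (f): q ∈ V.
Suppose m ∉ V: no assignment then satisfies all the clues, so m ∈ V.

V = {m, n, q}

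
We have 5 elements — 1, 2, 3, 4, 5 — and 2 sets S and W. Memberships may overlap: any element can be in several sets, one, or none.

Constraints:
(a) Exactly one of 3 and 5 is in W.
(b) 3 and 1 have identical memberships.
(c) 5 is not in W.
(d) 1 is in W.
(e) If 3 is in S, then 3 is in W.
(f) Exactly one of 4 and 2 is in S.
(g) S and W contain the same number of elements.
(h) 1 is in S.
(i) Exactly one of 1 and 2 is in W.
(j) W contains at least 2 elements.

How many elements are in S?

3

From (c): 5 ∉ W.
From (d): 1 ∈ W.
From (h): 1 ∈ S.
(a) (exactly one): 3 ∈ W.
(b): 3 matches 1: 3 ∈ S.
(i) (exactly one): 2 ∉ W.
Suppose 4 ∉ W: no assignment then satisfies all the clues, so 4 ∈ W.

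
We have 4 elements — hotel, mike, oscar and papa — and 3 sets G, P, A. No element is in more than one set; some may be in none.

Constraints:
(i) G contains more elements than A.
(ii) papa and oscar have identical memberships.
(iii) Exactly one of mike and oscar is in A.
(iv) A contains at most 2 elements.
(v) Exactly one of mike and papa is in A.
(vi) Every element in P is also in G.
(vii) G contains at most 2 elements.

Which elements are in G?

G = {oscar, papa}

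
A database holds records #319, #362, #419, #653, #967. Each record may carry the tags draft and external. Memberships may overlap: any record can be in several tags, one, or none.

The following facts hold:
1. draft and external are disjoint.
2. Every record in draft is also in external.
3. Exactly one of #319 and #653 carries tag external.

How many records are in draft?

0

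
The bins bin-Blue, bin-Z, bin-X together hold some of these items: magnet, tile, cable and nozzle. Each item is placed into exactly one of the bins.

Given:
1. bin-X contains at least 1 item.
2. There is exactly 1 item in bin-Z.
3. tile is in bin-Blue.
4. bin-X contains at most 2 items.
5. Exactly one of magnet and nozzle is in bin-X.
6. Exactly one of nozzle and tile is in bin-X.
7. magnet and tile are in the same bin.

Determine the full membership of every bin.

bin-Blue = {magnet, tile}; bin-Z = {cable}; bin-X = {nozzle}

From (3): tile ∈ bin-Blue.
(6) (exactly one): nozzle ∈ bin-X.
(7): magnet matches tile: magnet ∈ bin-Blue.
(2): only 1 candidates remain for bin-Z, so all are in.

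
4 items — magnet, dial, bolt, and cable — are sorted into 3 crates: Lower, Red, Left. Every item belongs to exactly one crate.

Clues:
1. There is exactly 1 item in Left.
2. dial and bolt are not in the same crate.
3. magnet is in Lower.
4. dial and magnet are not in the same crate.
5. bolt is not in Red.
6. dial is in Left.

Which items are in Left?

Left = {dial}

From (3): magnet ∈ Lower.
From (5): bolt ∉ Red.
From (6): dial ∈ Left.
(1): Left already has 1, so the rest are out.
Only one crate left: bolt ∈ Lower.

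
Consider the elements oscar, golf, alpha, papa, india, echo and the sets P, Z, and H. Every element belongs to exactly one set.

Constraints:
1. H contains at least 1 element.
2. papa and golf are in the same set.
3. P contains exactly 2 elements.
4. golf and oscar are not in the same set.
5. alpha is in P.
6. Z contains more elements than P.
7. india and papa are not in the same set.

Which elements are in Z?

From (5): alpha ∈ P.
Suppose oscar ∈ Z: no assignment then satisfies all the clues, so oscar ∉ Z.

Z = {echo, golf, papa}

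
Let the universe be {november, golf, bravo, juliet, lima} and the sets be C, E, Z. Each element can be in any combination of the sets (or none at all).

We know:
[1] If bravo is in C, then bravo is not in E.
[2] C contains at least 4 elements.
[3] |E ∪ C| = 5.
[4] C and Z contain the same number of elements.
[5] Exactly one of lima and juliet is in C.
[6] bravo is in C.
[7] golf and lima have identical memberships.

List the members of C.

From (6): bravo ∈ C.
(1): bravo ∉ E.
Suppose november ∉ C: no assignment then satisfies all the clues, so november ∈ C.

C = {bravo, golf, lima, november}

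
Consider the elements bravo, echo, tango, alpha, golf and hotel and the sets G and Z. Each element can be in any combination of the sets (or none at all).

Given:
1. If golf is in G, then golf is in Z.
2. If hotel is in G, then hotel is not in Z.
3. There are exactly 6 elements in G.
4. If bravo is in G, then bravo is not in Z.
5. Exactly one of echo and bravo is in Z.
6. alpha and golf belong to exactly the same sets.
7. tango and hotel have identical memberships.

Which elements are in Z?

(3): only 6 candidates remain for G, so all are in.
(4): bravo ∉ Z.
(5) (exactly one): echo ∈ Z.
(1): golf ∈ Z.
(2): hotel ∉ Z.
(6): alpha matches golf: alpha ∈ Z.
(7): tango matches hotel: tango ∉ Z.

Z = {alpha, echo, golf}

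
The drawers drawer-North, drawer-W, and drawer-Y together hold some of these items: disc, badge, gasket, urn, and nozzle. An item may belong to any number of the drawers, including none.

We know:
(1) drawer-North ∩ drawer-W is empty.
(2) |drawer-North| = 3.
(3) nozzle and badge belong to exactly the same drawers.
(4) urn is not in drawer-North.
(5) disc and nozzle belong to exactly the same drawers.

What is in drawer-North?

drawer-North = {badge, disc, nozzle}

From (4): urn ∉ drawer-North.
Suppose disc ∉ drawer-North: no assignment then satisfies all the clues, so disc ∈ drawer-North.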